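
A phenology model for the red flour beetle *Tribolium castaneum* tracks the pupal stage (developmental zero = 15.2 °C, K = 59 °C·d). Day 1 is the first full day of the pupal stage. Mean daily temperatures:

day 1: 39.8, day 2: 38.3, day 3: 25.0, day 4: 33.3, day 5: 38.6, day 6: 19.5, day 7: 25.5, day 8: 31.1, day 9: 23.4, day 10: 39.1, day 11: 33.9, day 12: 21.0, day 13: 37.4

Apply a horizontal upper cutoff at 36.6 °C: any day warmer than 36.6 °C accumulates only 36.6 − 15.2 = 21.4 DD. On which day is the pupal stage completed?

Daily DD above 15.2 °C (capped at 21.4): 21.4, 21.4, 9.8, 18.1, 21.4, 4.3, 10.3, 15.9, 8.2, 21.4, 18.7, 5.8, 21.4.
Cumulative: 21.4, 42.8, 52.6, 70.7, 92.1, 96.4, 106.7, 122.6, 130.8, 152.2, 170.9, 176.7, 198.1.
The total first reaches 59 DD on day 4.

day 4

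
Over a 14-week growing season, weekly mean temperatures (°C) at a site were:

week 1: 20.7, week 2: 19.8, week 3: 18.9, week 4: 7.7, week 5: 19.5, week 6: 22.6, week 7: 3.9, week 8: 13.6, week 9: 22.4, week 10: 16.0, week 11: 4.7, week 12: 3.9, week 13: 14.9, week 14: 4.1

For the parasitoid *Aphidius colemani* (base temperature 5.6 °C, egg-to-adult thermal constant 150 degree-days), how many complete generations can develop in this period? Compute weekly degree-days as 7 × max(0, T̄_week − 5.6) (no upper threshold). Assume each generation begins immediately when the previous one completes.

Weekly DD (7 × max(0, T̄ − 5.6)): 105.7, 99.4, 93.1, 14.7, 97.3, 119.0, 0.0, 56.0, 117.6, 72.8, 0.0, 0.0, 65.1, 0.0.
Season total = 840.7 DD.
Complete generations = ⌊840.7 / 150⌋ = 5.

5 generations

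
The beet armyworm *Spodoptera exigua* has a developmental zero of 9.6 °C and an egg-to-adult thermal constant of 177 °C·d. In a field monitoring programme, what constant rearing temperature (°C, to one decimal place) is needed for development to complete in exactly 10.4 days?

Required daily accumulation = 177 / 10.4 = 17.019 DD/day.
T = T_base + 17.019 = 9.6 + 17.019 = 26.619 ≈ 26.6 °C.

26.6 °C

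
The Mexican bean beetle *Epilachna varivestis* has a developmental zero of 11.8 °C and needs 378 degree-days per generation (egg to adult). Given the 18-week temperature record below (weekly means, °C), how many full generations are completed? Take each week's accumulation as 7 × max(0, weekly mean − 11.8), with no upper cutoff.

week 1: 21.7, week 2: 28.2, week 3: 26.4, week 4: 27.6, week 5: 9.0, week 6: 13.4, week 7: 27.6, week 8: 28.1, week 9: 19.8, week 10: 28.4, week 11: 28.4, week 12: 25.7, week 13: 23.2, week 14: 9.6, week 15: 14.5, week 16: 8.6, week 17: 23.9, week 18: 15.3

3 generations

Weekly DD (7 × max(0, T̄ − 11.8)): 69.3, 114.8, 102.2, 110.6, 0.0, 11.2, 110.6, 114.1, 56.0, 116.2, 116.2, 97.3, 79.8, 0.0, 18.9, 0.0, 84.7, 24.5.
Season total = 1226.4 DD.
Complete generations = ⌊1226.4 / 378⌋ = 3.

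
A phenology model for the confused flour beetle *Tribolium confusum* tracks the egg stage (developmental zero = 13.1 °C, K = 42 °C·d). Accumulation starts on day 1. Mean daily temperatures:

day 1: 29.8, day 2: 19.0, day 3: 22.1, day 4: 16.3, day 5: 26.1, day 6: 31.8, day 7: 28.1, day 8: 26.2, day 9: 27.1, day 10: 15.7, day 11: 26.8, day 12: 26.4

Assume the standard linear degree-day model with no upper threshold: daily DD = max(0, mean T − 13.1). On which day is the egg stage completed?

Daily DD above 13.1 °C: 16.7, 5.9, 9.0, 3.2, 13.0, 18.7, 15.0, 13.1, 14.0, 2.6, 13.7, 13.3.
Cumulative: 16.7, 22.6, 31.6, 34.8, 47.8, 66.5, 81.5, 94.6, 108.6, 111.2, 124.9, 138.2.
The total first reaches 42 DD on day 5.

day 5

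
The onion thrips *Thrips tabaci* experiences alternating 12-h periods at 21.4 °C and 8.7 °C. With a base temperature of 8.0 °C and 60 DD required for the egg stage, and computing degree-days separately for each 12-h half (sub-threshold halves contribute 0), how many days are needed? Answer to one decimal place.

Day half: max(0, 21.4 − 8.0) × 0.5 = 13.4 × 0.5 = 6.70 DD.
Night half: max(0, 8.7 − 8.0) × 0.5 = 0.7 × 0.5 = 0.35 DD.
Per 24 h: 7.05 DD/day.
Duration = 60 / 7.05 = 8.511 ≈ 8.5 days.

8.5 days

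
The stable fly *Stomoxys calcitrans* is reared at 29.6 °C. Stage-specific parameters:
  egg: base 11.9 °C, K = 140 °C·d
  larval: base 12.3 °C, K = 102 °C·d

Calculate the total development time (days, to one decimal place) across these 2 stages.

13.8 days

egg: 140 / (29.6 − 11.9) = 140 / 17.7 = 7.910 d.
larval: 102 / (29.6 − 12.3) = 102 / 17.3 = 5.896 d.
Sum = 13.806 ≈ 13.8 days.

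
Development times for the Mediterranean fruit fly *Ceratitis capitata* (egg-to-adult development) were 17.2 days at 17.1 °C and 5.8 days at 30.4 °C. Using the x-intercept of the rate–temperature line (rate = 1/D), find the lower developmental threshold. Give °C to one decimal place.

Under the model K = D·(T − T_b), so D₁·(T₁ − T_b) = D₂·(T₂ − T_b).
17.2·(17.1 − T_b) = 5.8·(30.4 − T_b)
T_b = (17.2·17.1 − 5.8·30.4) / (17.2 − 5.8) = 117.80 / 11.4 = 10.333 °C ≈ 10.3 °C.

10.3 °C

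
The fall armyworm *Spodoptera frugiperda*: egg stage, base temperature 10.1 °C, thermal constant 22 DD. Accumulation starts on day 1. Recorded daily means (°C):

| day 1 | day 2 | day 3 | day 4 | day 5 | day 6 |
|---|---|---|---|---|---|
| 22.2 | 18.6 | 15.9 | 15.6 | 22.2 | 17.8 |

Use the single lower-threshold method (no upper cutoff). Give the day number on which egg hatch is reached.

Daily DD above 10.1 °C: 12.1, 8.5, 5.8, 5.5, 12.1, 7.7.
Cumulative: 12.1, 20.6, 26.4, 31.9, 44.0, 51.7.
The total first reaches 22 DD on day 3.

day 3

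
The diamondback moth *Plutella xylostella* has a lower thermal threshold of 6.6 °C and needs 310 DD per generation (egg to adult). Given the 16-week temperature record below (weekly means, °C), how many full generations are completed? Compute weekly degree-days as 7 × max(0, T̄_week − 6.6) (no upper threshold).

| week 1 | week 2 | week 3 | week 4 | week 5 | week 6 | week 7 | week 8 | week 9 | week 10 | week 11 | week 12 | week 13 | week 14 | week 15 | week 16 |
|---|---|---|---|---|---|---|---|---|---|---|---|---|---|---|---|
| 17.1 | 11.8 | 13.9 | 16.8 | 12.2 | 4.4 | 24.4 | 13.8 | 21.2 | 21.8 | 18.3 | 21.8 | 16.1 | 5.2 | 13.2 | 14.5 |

3 generations

Weekly DD (7 × max(0, T̄ − 6.6)): 73.5, 36.4, 51.1, 71.4, 39.2, 0.0, 124.6, 50.4, 102.2, 106.4, 81.9, 106.4, 66.5, 0.0, 46.2, 55.3.
Season total = 1011.5 DD.
Complete generations = ⌊1011.5 / 310⌋ = 3.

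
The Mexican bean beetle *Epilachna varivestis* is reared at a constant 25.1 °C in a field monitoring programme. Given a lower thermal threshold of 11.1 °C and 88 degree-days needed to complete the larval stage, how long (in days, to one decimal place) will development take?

6.3 days

Daily accumulation = 25.1 − 11.1 = 14.0 DD/day.
Duration = 88 / 14.0 = 6.286 ≈ 6.3 days.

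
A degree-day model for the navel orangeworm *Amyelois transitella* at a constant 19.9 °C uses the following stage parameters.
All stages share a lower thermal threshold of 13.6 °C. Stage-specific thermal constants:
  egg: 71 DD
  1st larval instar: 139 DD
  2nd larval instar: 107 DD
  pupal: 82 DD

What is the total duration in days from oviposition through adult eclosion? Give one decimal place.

63.3 days

Daily accumulation at 19.9 °C = 19.9 − 13.6 = 6.3 DD/day.
Total K = 71 + 139 + 107 + 82 = 399 DD.
Total duration = 399 / 6.3 = 63.333 ≈ 63.3 days.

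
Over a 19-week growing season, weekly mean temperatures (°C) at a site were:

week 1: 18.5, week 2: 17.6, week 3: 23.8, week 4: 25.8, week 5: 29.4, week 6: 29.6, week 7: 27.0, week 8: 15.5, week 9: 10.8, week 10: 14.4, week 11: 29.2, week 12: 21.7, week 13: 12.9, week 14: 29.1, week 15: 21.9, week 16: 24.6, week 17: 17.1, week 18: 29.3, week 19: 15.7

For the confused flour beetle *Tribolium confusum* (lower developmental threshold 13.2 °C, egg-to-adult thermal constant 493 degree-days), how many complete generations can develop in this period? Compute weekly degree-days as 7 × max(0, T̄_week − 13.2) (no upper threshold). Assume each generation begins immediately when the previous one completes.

Weekly DD (7 × max(0, T̄ − 13.2)): 37.1, 30.8, 74.2, 88.2, 113.4, 114.8, 96.6, 16.1, 0.0, 8.4, 112.0, 59.5, 0.0, 111.3, 60.9, 79.8, 27.3, 112.7, 17.5.
Season total = 1160.6 DD.
Complete generations = ⌊1160.6 / 493⌋ = 2.

2 generations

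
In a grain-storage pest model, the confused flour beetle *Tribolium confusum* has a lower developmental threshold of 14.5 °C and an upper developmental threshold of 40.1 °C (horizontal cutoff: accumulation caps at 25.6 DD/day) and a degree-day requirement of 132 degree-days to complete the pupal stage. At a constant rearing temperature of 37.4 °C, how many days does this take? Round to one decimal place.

5.8 days

Daily accumulation = 37.4 − 14.5 = 22.9 DD/day.
Duration = 132 / 22.9 = 5.764 ≈ 5.8 days.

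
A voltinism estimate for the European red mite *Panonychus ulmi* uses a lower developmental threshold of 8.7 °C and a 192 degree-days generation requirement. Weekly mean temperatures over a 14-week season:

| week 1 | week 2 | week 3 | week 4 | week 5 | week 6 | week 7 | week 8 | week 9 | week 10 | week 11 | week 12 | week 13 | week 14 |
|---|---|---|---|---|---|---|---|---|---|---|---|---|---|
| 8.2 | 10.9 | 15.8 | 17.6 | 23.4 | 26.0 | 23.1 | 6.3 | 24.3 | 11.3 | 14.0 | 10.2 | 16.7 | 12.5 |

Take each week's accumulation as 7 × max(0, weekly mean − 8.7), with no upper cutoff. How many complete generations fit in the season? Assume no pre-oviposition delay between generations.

Weekly DD (7 × max(0, T̄ − 8.7)): 0.0, 15.4, 49.7, 62.3, 102.9, 121.1, 100.8, 0.0, 109.2, 18.2, 37.1, 10.5, 56.0, 26.6.
Season total = 709.8 DD.
Complete generations = ⌊709.8 / 192⌋ = 3.

3 generations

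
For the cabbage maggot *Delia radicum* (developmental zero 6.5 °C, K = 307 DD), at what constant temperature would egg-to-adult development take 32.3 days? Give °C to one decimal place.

Required daily accumulation = 307 / 32.3 = 9.505 DD/day.
T = T_base + 9.505 = 6.5 + 9.505 = 16.005 ≈ 16.0 °C.

16.0 °C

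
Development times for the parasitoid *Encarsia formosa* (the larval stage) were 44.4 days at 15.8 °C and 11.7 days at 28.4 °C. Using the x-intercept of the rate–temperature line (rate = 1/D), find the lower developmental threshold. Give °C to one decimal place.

11.3 °C

Under the model K = D·(T − T_b), so D₁·(T₁ − T_b) = D₂·(T₂ − T_b).
44.4·(15.8 − T_b) = 11.7·(28.4 − T_b)
T_b = (44.4·15.8 − 11.7·28.4) / (44.4 − 11.7) = 369.24 / 32.7 = 11.292 °C ≈ 11.3 °C.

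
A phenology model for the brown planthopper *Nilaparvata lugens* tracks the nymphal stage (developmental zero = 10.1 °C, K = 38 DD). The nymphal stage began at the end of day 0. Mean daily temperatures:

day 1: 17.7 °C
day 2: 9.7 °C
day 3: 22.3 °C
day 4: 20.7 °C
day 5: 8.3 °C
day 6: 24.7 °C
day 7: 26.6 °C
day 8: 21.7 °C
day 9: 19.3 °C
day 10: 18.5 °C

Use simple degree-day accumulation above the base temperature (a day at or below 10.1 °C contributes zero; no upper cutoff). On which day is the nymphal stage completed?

day 6

Daily DD above 10.1 °C: 7.6, 0.0, 12.2, 10.6, 0.0, 14.6, 16.5, 11.6, 9.2, 8.4.
Cumulative: 7.6, 7.6, 19.8, 30.4, 30.4, 45.0, 61.5, 73.1, 82.3, 90.7.
The total first reaches 38 DD on day 6.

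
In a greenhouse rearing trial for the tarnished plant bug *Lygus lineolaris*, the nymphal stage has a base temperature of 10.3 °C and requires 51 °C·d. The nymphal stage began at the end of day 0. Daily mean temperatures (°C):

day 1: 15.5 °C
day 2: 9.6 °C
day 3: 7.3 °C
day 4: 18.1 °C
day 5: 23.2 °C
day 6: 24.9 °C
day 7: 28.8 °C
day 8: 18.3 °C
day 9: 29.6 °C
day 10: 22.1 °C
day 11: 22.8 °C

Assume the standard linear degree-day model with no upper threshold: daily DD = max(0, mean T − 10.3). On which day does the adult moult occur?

day 7

Daily DD above 10.3 °C: 5.2, 0.0, 0.0, 7.8, 12.9, 14.6, 18.5, 8.0, 19.3, 11.8, 12.5.
Cumulative: 5.2, 5.2, 5.2, 13.0, 25.9, 40.5, 59.0, 67.0, 86.3, 98.1, 110.6.
The total first reaches 51 DD on day 7.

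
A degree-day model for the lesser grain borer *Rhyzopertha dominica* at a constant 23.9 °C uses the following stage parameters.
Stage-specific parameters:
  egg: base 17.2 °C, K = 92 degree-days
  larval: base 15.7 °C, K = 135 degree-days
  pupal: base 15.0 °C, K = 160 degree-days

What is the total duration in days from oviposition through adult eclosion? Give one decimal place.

egg: 92 / (23.9 − 17.2) = 92 / 6.7 = 13.731 d.
larval: 135 / (23.9 − 15.7) = 135 / 8.2 = 16.463 d.
pupal: 160 / (23.9 − 15.0) = 160 / 8.9 = 17.978 d.
Sum = 48.172 ≈ 48.2 days.

48.2 days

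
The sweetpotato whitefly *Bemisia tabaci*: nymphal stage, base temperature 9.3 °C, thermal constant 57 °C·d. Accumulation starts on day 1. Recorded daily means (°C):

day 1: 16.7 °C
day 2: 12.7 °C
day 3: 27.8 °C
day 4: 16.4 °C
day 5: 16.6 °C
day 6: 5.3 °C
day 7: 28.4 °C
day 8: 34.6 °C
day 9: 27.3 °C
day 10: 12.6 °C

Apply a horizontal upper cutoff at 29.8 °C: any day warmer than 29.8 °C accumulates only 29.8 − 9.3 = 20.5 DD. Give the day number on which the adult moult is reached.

Daily DD above 9.3 °C (capped at 20.5): 7.4, 3.4, 18.5, 7.1, 7.3, 0.0, 19.1, 20.5, 18.0, 3.3.
Cumulative: 7.4, 10.8, 29.3, 36.4, 43.7, 43.7, 62.8, 83.3, 101.3, 104.6.
The total first reaches 57 DD on day 7.

day 7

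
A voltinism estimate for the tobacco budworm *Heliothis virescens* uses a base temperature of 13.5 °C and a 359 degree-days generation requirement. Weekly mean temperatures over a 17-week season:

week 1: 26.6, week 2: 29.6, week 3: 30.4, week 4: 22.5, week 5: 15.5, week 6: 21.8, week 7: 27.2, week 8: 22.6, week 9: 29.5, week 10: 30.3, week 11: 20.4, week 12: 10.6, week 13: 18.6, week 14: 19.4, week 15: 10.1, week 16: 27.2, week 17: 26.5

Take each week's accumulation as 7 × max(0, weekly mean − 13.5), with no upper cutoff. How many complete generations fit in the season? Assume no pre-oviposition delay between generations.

Weekly DD (7 × max(0, T̄ − 13.5)): 91.7, 112.7, 118.3, 63.0, 14.0, 58.1, 95.9, 63.7, 112.0, 117.6, 48.3, 0.0, 35.7, 41.3, 0.0, 95.9, 91.0.
Season total = 1159.2 DD.
Complete generations = ⌊1159.2 / 359⌋ = 3.

3 generations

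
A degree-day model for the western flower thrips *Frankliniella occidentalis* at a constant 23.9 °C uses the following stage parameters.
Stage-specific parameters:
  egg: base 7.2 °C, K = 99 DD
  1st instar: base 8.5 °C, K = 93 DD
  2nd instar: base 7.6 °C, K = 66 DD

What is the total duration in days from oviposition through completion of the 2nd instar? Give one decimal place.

egg: 99 / (23.9 − 7.2) = 99 / 16.7 = 5.928 d.
1st instar: 93 / (23.9 − 8.5) = 93 / 15.4 = 6.039 d.
2nd instar: 66 / (23.9 − 7.6) = 66 / 16.3 = 4.049 d.
Sum = 16.016 ≈ 16.0 days.

16.0 days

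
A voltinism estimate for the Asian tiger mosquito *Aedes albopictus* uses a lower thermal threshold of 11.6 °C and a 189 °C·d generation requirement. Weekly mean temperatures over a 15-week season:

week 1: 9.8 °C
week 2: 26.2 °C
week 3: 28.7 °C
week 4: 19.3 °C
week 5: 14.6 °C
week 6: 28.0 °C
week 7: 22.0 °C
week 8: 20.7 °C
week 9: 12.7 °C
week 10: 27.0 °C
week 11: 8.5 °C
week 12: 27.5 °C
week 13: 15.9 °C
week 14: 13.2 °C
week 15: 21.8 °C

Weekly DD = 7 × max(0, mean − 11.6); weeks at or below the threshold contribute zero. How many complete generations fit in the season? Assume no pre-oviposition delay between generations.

4 generations

Weekly DD (7 × max(0, T̄ − 11.6)): 0.0, 102.2, 119.7, 53.9, 21.0, 114.8, 72.8, 63.7, 7.7, 107.8, 0.0, 111.3, 30.1, 11.2, 71.4.
Season total = 887.6 DD.
Complete generations = ⌊887.6 / 189⌋ = 4.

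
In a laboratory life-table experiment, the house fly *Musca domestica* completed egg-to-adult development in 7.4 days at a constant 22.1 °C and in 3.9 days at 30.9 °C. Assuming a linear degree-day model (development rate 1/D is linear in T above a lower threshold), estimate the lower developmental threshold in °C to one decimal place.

12.3 °C

Equal thermal constants: D₁(T₁ − T_b) = D₂(T₂ − T_b).
7.4·(22.1 − T_b) = 3.9·(30.9 − T_b)
T_b = (7.4·22.1 − 3.9·30.9) / (7.4 − 3.9) = 43.03 / 3.5 = 12.294 °C ≈ 12.3 °C.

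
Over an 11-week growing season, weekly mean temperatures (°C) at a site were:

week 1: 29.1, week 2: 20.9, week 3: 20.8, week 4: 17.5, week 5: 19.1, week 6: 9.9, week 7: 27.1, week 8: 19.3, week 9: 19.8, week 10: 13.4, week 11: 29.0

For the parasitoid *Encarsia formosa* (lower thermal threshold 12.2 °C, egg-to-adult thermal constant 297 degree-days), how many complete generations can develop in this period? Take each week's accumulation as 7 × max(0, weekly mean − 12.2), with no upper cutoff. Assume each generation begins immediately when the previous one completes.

2 generations

Weekly DD (7 × max(0, T̄ − 12.2)): 118.3, 60.9, 60.2, 37.1, 48.3, 0.0, 104.3, 49.7, 53.2, 8.4, 117.6.
Season total = 658.0 DD.
Complete generations = ⌊658.0 / 297⌋ = 2.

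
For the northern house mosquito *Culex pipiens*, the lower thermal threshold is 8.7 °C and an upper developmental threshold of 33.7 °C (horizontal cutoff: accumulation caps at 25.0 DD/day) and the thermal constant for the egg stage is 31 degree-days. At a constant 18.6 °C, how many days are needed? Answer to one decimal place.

3.1 days

Daily accumulation = 18.6 − 8.7 = 9.9 DD/day.
Duration = 31 / 9.9 = 3.131 ≈ 3.1 days.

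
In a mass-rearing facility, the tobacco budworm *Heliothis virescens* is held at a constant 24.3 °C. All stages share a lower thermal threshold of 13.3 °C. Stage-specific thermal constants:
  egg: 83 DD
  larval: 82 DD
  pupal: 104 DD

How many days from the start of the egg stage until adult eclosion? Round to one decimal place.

Daily accumulation at 24.3 °C = 24.3 − 13.3 = 11.0 DD/day.
Total K = 83 + 82 + 104 = 269 DD.
Total duration = 269 / 11.0 = 24.455 ≈ 24.5 days.

24.5 days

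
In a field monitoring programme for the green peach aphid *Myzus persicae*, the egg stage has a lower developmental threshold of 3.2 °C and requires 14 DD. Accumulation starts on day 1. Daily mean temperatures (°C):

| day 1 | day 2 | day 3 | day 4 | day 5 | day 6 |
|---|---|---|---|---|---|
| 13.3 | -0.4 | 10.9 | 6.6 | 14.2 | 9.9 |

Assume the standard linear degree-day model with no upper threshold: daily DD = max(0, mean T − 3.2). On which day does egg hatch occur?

day 3

Daily DD above 3.2 °C: 10.1, 0.0, 7.7, 3.4, 11.0, 6.7.
Cumulative: 10.1, 10.1, 17.8, 21.2, 32.2, 38.9.
The total first reaches 14 DD on day 3.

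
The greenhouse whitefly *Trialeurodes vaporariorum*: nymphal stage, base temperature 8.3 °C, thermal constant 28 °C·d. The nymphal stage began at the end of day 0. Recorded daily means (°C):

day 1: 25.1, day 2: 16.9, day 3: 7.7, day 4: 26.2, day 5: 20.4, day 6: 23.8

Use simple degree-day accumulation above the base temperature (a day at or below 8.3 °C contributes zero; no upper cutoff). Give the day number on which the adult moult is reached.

Daily DD above 8.3 °C: 16.8, 8.6, 0.0, 17.9, 12.1, 15.5.
Cumulative: 16.8, 25.4, 25.4, 43.3, 55.4, 70.9.
The total first reaches 28 DD on day 4.

day 4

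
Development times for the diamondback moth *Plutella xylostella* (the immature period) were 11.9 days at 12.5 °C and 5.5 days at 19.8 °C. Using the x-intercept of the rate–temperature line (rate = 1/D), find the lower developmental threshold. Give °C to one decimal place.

Under the model K = D·(T − T_b), so D₁·(T₁ − T_b) = D₂·(T₂ − T_b).
11.9·(12.5 − T_b) = 5.5·(19.8 − T_b)
T_b = (11.9·12.5 − 5.5·19.8) / (11.9 − 5.5) = 39.85 / 6.4 = 6.227 °C ≈ 6.2 °C.

6.2 °C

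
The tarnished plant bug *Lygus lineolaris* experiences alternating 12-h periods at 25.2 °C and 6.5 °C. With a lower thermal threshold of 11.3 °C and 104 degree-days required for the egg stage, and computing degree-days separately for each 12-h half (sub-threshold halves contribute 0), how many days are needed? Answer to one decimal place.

Day half: max(0, 25.2 − 11.3) × 0.5 = 13.9 × 0.5 = 6.95 DD.
Night half: max(0, 6.5 − 11.3) × 0.5 = 0.0 × 0.5 = 0.00 DD.
Per 24 h: 6.95 DD/day.
Duration = 104 / 6.95 = 14.964 ≈ 15.0 days.

15.0 days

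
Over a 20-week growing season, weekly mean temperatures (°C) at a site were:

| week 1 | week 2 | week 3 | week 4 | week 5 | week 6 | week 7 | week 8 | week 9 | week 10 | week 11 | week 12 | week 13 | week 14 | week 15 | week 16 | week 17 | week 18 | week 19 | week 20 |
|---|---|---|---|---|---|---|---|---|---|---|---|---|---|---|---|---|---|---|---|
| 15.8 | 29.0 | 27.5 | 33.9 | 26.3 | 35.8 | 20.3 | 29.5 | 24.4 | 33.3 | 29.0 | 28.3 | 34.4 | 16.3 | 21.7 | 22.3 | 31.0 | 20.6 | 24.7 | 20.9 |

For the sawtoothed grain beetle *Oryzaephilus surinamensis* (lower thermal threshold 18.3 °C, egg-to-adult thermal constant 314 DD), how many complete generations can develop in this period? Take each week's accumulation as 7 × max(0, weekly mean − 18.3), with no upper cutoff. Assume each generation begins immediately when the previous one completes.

Weekly DD (7 × max(0, T̄ − 18.3)): 0.0, 74.9, 64.4, 109.2, 56.0, 122.5, 14.0, 78.4, 42.7, 105.0, 74.9, 70.0, 112.7, 0.0, 23.8, 28.0, 88.9, 16.1, 44.8, 18.2.
Season total = 1144.5 DD.
Complete generations = ⌊1144.5 / 314⌋ = 3.

3 generations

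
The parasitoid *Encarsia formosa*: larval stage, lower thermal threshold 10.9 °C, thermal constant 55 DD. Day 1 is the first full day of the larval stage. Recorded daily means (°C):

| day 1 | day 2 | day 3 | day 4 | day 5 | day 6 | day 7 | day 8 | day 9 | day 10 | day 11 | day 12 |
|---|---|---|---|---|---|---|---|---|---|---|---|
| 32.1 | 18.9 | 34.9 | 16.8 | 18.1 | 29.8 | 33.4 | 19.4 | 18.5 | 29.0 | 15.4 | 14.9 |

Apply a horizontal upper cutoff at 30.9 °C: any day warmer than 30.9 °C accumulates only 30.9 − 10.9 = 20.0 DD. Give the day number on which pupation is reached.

day 5

Daily DD above 10.9 °C (capped at 20.0): 20.0, 8.0, 20.0, 5.9, 7.2, 18.9, 20.0, 8.5, 7.6, 18.1, 4.5, 4.0.
Cumulative: 20.0, 28.0, 48.0, 53.9, 61.1, 80.0, 100.0, 108.5, 116.1, 134.2, 138.7, 142.7.
The total first reaches 55 DD on day 5.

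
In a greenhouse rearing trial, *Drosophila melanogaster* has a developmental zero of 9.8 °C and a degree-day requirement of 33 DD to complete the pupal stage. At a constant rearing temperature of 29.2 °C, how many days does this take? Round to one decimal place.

Daily accumulation = 29.2 − 9.8 = 19.4 DD/day.
Duration = 33 / 19.4 = 1.701 ≈ 1.7 days.

1.7 days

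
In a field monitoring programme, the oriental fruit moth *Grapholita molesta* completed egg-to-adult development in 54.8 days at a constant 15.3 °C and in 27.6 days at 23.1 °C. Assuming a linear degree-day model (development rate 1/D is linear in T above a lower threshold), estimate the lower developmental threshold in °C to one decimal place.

7.4 °C

Linear rate model ⇒ the product D·(T − T_b) is constant across temperatures.
54.8·(15.3 − T_b) = 27.6·(23.1 − T_b)
T_b = (54.8·15.3 − 27.6·23.1) / (54.8 − 27.6) = 200.88 / 27.2 = 7.385 °C ≈ 7.4 °C.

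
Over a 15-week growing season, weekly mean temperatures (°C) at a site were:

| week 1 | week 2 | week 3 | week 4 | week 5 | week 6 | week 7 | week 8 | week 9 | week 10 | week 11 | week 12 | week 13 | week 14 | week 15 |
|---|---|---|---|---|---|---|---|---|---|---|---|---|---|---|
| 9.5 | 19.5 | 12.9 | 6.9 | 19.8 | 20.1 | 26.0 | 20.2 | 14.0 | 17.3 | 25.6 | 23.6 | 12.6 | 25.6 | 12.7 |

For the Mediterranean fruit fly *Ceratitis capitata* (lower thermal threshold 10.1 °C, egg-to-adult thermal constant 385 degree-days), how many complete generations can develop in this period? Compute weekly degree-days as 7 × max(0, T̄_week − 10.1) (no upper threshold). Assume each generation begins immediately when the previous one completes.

Weekly DD (7 × max(0, T̄ − 10.1)): 0.0, 65.8, 19.6, 0.0, 67.9, 70.0, 111.3, 70.7, 27.3, 50.4, 108.5, 94.5, 17.5, 108.5, 18.2.
Season total = 830.2 DD.
Complete generations = ⌊830.2 / 385⌋ = 2.

2 generations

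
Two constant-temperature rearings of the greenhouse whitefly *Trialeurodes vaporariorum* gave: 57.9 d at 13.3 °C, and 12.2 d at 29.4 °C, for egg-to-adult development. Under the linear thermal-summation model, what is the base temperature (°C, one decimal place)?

Equal thermal constants: D₁(T₁ − T_b) = D₂(T₂ − T_b).
57.9·(13.3 − T_b) = 12.2·(29.4 − T_b)
T_b = (57.9·13.3 − 12.2·29.4) / (57.9 − 12.2) = 411.39 / 45.7 = 9.002 °C ≈ 9.0 °C.

9.0 °C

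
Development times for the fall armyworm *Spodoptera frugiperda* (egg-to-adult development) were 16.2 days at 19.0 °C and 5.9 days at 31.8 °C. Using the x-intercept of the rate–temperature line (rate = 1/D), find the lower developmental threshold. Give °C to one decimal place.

Under the model K = D·(T − T_b), so D₁·(T₁ − T_b) = D₂·(T₂ − T_b).
16.2·(19.0 − T_b) = 5.9·(31.8 − T_b)
T_b = (16.2·19.0 − 5.9·31.8) / (16.2 − 5.9) = 120.18 / 10.3 = 11.668 °C ≈ 11.7 °C.

11.7 °C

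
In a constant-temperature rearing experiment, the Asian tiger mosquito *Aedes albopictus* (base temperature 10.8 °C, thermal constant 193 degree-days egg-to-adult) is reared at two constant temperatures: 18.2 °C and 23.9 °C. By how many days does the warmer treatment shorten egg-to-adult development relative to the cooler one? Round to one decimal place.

11.3 days

At 18.2 °C: 193 / (18.2 − 10.8) = 193 / 7.4 = 26.081 d.
At 23.9 °C: 193 / (23.9 − 10.8) = 193 / 13.1 = 14.733 d.
Difference = |26.081 − 14.733| = 11.348 ≈ 11.3 days.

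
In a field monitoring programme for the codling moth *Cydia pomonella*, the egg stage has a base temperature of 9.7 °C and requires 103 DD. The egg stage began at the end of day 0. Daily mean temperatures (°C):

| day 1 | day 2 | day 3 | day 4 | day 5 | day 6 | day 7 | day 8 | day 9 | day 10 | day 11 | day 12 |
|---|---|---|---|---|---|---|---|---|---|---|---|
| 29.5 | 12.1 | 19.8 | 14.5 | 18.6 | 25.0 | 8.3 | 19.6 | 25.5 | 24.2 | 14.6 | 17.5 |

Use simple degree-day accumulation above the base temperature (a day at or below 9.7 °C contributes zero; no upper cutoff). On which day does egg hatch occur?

day 11

Daily DD above 9.7 °C: 19.8, 2.4, 10.1, 4.8, 8.9, 15.3, 0.0, 9.9, 15.8, 14.5, 4.9, 7.8.
Cumulative: 19.8, 22.2, 32.3, 37.1, 46.0, 61.3, 61.3, 71.2, 87.0, 101.5, 106.4, 114.2.
The total first reaches 103 DD on day 11.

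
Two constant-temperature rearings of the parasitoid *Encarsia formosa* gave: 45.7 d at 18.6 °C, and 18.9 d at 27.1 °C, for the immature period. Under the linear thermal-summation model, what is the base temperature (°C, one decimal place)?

Equal thermal constants: D₁(T₁ − T_b) = D₂(T₂ − T_b).
45.7·(18.6 − T_b) = 18.9·(27.1 − T_b)
T_b = (45.7·18.6 − 18.9·27.1) / (45.7 − 18.9) = 337.83 / 26.8 = 12.606 °C ≈ 12.6 °C.

12.6 °C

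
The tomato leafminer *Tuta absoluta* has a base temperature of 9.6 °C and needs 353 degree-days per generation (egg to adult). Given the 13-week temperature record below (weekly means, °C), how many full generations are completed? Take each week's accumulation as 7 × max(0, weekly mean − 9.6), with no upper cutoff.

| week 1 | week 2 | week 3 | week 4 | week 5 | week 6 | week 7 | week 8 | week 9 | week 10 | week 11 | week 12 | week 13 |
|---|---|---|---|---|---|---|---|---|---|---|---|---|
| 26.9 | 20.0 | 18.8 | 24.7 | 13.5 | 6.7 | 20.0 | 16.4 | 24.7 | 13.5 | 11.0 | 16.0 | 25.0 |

2 generations

Weekly DD (7 × max(0, T̄ − 9.6)): 121.1, 72.8, 64.4, 105.7, 27.3, 0.0, 72.8, 47.6, 105.7, 27.3, 9.8, 44.8, 107.8.
Season total = 807.1 DD.
Complete generations = ⌊807.1 / 353⌋ = 2.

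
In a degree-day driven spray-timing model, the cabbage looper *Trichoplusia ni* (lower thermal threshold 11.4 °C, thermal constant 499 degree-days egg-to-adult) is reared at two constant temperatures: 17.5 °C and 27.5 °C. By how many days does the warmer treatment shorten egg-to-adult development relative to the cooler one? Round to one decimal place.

At 17.5 °C: 499 / (17.5 − 11.4) = 499 / 6.1 = 81.803 d.
At 27.5 °C: 499 / (27.5 − 11.4) = 499 / 16.1 = 30.994 d.
Difference = |81.803 − 30.994| = 50.809 ≈ 50.8 days.

50.8 days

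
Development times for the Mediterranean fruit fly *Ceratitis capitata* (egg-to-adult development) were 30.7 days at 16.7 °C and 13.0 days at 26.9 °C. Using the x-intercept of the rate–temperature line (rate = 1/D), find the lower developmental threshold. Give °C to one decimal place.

Equal thermal constants: D₁(T₁ − T_b) = D₂(T₂ − T_b).
30.7·(16.7 − T_b) = 13.0·(26.9 − T_b)
T_b = (30.7·16.7 − 13.0·26.9) / (30.7 − 13.0) = 162.99 / 17.7 = 9.208 °C ≈ 9.2 °C.

9.2 °C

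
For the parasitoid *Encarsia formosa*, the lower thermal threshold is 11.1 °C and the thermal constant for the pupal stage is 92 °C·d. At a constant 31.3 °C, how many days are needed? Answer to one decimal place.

4.6 days

Daily accumulation = 31.3 − 11.1 = 20.2 DD/day.
Duration = 92 / 20.2 = 4.554 ≈ 4.6 days.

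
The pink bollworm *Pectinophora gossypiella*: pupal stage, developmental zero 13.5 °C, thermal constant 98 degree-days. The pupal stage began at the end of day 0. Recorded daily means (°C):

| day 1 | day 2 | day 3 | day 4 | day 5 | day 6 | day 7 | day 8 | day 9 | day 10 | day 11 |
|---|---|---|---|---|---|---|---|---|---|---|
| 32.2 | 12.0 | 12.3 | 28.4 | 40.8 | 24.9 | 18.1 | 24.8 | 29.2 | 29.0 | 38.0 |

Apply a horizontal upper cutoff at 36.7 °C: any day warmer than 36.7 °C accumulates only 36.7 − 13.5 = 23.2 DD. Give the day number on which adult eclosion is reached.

Daily DD above 13.5 °C (capped at 23.2): 18.7, 0.0, 0.0, 14.9, 23.2, 11.4, 4.6, 11.3, 15.7, 15.5, 23.2.
Cumulative: 18.7, 18.7, 18.7, 33.6, 56.8, 68.2, 72.8, 84.1, 99.8, 115.3, 138.5.
The total first reaches 98 DD on day 9.

day 9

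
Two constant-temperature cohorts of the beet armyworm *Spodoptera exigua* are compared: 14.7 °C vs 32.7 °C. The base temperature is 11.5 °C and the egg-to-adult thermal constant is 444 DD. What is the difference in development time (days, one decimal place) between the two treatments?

117.8 days

At 14.7 °C: 444 / (14.7 − 11.5) = 444 / 3.2 = 138.750 d.
At 32.7 °C: 444 / (32.7 − 11.5) = 444 / 21.2 = 20.943 d.
Difference = |138.750 − 20.943| = 117.807 ≈ 117.8 days.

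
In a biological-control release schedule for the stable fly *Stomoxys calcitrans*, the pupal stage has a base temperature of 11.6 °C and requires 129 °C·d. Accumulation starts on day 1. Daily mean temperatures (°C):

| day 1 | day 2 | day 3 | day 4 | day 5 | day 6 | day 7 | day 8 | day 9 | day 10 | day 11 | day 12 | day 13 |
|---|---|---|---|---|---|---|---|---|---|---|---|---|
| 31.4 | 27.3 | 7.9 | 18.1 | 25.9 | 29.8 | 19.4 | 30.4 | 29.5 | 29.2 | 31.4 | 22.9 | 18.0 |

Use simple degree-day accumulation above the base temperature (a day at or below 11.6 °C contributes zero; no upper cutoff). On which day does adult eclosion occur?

day 10

Daily DD above 11.6 °C: 19.8, 15.7, 0.0, 6.5, 14.3, 18.2, 7.8, 18.8, 17.9, 17.6, 19.8, 11.3, 6.4.
Cumulative: 19.8, 35.5, 35.5, 42.0, 56.3, 74.5, 82.3, 101.1, 119.0, 136.6, 156.4, 167.7, 174.1.
The total first reaches 129 DD on day 10.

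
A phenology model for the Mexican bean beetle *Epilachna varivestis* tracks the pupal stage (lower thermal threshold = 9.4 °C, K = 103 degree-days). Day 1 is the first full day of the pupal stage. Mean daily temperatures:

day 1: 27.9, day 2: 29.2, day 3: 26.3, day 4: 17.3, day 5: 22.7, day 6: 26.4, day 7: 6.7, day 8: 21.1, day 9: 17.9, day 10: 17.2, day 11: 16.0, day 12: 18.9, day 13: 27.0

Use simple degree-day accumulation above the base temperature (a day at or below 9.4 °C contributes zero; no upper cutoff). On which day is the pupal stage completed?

Daily DD above 9.4 °C: 18.5, 19.8, 16.9, 7.9, 13.3, 17.0, 0.0, 11.7, 8.5, 7.8, 6.6, 9.5, 17.6.
Cumulative: 18.5, 38.3, 55.2, 63.1, 76.4, 93.4, 93.4, 105.1, 113.6, 121.4, 128.0, 137.5, 155.1.
The total first reaches 103 DD on day 8.

day 8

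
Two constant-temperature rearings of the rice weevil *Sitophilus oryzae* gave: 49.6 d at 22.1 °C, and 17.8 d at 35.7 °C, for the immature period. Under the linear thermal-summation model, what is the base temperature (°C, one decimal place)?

14.5 °C

Linear rate model ⇒ the product D·(T − T_b) is constant across temperatures.
49.6·(22.1 − T_b) = 17.8·(35.7 − T_b)
T_b = (49.6·22.1 − 17.8·35.7) / (49.6 − 17.8) = 460.70 / 31.8 = 14.487 °C ≈ 14.5 °C.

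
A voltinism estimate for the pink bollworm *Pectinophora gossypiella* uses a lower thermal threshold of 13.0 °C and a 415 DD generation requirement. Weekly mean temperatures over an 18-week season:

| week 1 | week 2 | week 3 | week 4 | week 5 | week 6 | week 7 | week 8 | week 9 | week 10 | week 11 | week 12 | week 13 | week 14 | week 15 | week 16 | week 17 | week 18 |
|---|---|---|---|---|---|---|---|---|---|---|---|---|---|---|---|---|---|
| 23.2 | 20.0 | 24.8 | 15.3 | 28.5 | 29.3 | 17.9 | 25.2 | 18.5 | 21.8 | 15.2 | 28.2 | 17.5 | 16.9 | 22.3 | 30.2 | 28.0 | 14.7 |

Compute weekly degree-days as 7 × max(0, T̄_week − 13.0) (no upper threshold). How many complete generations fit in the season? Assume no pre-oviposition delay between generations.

2 generations

Weekly DD (7 × max(0, T̄ − 13.0)): 71.4, 49.0, 82.6, 16.1, 108.5, 114.1, 34.3, 85.4, 38.5, 61.6, 15.4, 106.4, 31.5, 27.3, 65.1, 120.4, 105.0, 11.9.
Season total = 1144.5 DD.
Complete generations = ⌊1144.5 / 415⌋ = 2.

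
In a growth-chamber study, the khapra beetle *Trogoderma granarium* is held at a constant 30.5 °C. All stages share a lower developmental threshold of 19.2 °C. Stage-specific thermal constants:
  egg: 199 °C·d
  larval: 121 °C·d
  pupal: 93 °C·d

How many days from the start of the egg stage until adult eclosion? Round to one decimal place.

Daily accumulation at 30.5 °C = 30.5 − 19.2 = 11.3 DD/day.
Total K = 199 + 121 + 93 = 413 DD.
Total duration = 413 / 11.3 = 36.549 ≈ 36.5 days.

36.5 days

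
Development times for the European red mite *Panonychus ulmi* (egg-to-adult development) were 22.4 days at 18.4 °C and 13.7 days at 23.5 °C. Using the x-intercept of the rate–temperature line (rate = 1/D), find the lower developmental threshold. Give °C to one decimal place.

10.4 °C

Under the model K = D·(T − T_b), so D₁·(T₁ − T_b) = D₂·(T₂ − T_b).
22.4·(18.4 − T_b) = 13.7·(23.5 − T_b)
T_b = (22.4·18.4 − 13.7·23.5) / (22.4 − 13.7) = 90.21 / 8.7 = 10.369 °C ≈ 10.4 °C.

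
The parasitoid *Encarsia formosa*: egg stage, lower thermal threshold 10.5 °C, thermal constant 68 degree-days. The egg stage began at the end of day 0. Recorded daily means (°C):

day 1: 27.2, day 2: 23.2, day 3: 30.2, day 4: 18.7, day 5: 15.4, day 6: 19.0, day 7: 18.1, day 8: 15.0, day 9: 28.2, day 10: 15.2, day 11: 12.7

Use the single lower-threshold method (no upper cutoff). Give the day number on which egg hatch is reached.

day 6

Daily DD above 10.5 °C: 16.7, 12.7, 19.7, 8.2, 4.9, 8.5, 7.6, 4.5, 17.7, 4.7, 2.2.
Cumulative: 16.7, 29.4, 49.1, 57.3, 62.2, 70.7, 78.3, 82.8, 100.5, 105.2, 107.4.
The total first reaches 68 DD on day 6.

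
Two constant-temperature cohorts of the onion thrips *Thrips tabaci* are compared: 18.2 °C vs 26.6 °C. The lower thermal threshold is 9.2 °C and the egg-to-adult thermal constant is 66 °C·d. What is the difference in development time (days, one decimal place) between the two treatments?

3.5 days

At 18.2 °C: 66 / (18.2 − 9.2) = 66 / 9.0 = 7.333 d.
At 26.6 °C: 66 / (26.6 − 9.2) = 66 / 17.4 = 3.793 d.
Difference = |7.333 − 3.793| = 3.540 ≈ 3.5 days.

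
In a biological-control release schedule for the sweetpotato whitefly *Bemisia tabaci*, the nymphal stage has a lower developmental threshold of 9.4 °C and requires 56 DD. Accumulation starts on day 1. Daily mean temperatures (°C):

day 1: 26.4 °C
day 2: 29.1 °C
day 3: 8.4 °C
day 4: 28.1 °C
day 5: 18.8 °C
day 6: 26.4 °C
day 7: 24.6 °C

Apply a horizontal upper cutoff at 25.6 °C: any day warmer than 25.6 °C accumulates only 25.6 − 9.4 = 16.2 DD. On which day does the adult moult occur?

Daily DD above 9.4 °C (capped at 16.2): 16.2, 16.2, 0.0, 16.2, 9.4, 16.2, 15.2.
Cumulative: 16.2, 32.4, 32.4, 48.6, 58.0, 74.2, 89.4.
The total first reaches 56 DD on day 5.

day 5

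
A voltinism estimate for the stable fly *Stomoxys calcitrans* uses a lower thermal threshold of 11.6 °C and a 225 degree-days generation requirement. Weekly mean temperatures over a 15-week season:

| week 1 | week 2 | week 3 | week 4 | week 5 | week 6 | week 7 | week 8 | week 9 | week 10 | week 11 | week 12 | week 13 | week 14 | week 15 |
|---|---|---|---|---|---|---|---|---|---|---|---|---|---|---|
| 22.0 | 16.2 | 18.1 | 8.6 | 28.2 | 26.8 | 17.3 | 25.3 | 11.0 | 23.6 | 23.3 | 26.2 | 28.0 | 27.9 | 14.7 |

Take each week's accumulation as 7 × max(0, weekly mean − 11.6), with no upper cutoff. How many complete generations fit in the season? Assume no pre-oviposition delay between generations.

Weekly DD (7 × max(0, T̄ − 11.6)): 72.8, 32.2, 45.5, 0.0, 116.2, 106.4, 39.9, 95.9, 0.0, 84.0, 81.9, 102.2, 114.8, 114.1, 21.7.
Season total = 1027.6 DD.
Complete generations = ⌊1027.6 / 225⌋ = 4.

4 generations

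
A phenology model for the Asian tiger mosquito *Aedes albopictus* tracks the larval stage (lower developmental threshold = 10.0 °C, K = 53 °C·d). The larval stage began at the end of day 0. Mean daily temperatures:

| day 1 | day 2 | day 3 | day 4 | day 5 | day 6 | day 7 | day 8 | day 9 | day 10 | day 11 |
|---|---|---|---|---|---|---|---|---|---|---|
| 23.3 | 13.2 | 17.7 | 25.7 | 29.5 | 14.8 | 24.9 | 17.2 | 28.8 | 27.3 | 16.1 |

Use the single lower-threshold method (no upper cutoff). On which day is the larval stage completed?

Daily DD above 10.0 °C: 13.3, 3.2, 7.7, 15.7, 19.5, 4.8, 14.9, 7.2, 18.8, 17.3, 6.1.
Cumulative: 13.3, 16.5, 24.2, 39.9, 59.4, 64.2, 79.1, 86.3, 105.1, 122.4, 128.5.
The total first reaches 53 DD on day 5.

day 5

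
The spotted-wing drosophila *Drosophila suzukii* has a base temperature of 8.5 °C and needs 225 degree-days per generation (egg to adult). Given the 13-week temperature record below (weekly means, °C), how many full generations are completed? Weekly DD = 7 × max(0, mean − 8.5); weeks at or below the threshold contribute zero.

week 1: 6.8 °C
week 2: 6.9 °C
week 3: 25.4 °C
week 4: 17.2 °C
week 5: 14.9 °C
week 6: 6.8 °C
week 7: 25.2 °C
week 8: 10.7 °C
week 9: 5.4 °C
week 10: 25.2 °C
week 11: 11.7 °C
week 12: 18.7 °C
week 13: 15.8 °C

2 generations

Weekly DD (7 × max(0, T̄ − 8.5)): 0.0, 0.0, 118.3, 60.9, 44.8, 0.0, 116.9, 15.4, 0.0, 116.9, 22.4, 71.4, 51.1.
Season total = 618.1 DD.
Complete generations = ⌊618.1 / 225⌋ = 2.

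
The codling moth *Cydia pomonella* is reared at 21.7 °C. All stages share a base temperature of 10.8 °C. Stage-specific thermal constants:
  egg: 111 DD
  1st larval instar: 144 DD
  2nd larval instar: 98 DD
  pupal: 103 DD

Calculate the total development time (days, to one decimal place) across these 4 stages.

Daily accumulation at 21.7 °C = 21.7 − 10.8 = 10.9 DD/day.
Total K = 111 + 144 + 98 + 103 = 456 DD.
Total duration = 456 / 10.9 = 41.835 ≈ 41.8 days.

41.8 days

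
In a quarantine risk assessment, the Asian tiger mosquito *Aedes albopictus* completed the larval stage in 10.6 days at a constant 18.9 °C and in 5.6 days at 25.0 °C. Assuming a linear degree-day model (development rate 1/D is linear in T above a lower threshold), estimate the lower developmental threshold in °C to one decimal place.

12.1 °C

Linear rate model ⇒ the product D·(T − T_b) is constant across temperatures.
10.6·(18.9 − T_b) = 5.6·(25.0 − T_b)
T_b = (10.6·18.9 − 5.6·25.0) / (10.6 − 5.6) = 60.34 / 5.0 = 12.068 °C ≈ 12.1 °C.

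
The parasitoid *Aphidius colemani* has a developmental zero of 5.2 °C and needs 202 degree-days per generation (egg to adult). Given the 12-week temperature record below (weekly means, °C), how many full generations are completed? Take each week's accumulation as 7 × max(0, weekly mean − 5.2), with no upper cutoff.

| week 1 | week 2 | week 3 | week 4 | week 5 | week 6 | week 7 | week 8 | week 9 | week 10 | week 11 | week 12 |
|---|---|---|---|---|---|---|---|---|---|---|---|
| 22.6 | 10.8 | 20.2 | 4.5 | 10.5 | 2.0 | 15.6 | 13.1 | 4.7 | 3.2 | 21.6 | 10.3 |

Weekly DD (7 × max(0, T̄ − 5.2)): 121.8, 39.2, 105.0, 0.0, 37.1, 0.0, 72.8, 55.3, 0.0, 0.0, 114.8, 35.7.
Season total = 581.7 DD.
Complete generations = ⌊581.7 / 202⌋ = 2.

2 generations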